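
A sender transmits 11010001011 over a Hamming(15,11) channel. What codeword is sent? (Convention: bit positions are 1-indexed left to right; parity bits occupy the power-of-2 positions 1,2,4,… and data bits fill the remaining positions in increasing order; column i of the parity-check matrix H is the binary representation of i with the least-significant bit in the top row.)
Codeword c = d · G (mod 2), d = 11010001011:
  c[0] = d·G[:,0] = (11010001011)·(11011010101) mod 2 = 1+1+0+1+0+0+0+0+0+0+1 mod 2 = 0
  c[1] = d·G[:,1] = (11010001011)·(10110110011) mod 2 = 1+0+0+1+0+0+0+0+0+1+1 mod 2 = 0
  c[2] = d·G[:,2] = (11010001011)·(10000000000) mod 2 = 1+0+0+0+0+0+0+0+0+0+0 mod 2 = 1
  c[3] = d·G[:,3] = (11010001011)·(01110001111) mod 2 = 0+1+0+1+0+0+0+1+0+1+1 mod 2 = 1
  c[4] = d·G[:,4] = (11010001011)·(01000000000) mod 2 = 0+1+0+0+0+0+0+0+0+0+0 mod 2 = 1
  c[5] = d·G[:,5] = (11010001011)·(00100000000) mod 2 = 0+0+0+0+0+0+0+0+0+0+0 mod 2 = 0
  c[6] = d·G[:,6] = (11010001011)·(00010000000) mod 2 = 0+0+0+1+0+0+0+0+0+0+0 mod 2 = 1
  c[7] = d·G[:,7] = (11010001011)·(00001111111) mod 2 = 0+0+0+0+0+0+0+1+0+1+1 mod 2 = 1
  c[8] = d·G[:,8] = (11010001011)·(00001000000) mod 2 = 0+0+0+0+0+0+0+0+0+0+0 mod 2 = 0
  c[9] = d·G[:,9] = (11010001011)·(00000100000) mod 2 = 0+0+0+0+0+0+0+0+0+0+0 mod 2 = 0
  c[10] = d·G[:,10] = (11010001011)·(00000010000) mod 2 = 0+0+0+0+0+0+0+0+0+0+0 mod 2 = 0
  c[11] = d·G[:,11] = (11010001011)·(00000001000) mod 2 = 0+0+0+0+0+0+0+1+0+0+0 mod 2 = 1
  c[12] = d·G[:,12] = (11010001011)·(00000000100) mod 2 = 0+0+0+0+0+0+0+0+0+0+0 mod 2 = 0
  c[13] = d·G[:,13] = (11010001011)·(00000000010) mod 2 = 0+0+0+0+0+0+0+0+0+1+0 mod 2 = 1
  c[14] = d·G[:,14] = (11010001011)·(00000000001) mod 2 = 0+0+0+0+0+0+0+0+0+0+1 mod 2 = 1
Codeword = 001110110001011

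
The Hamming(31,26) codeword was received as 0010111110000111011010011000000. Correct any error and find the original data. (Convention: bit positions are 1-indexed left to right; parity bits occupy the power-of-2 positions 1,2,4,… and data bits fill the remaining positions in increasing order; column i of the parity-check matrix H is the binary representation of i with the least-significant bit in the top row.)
Syndrome s = H · r^T (mod 2), r = 0010111110000111011010011000000:
  s[0] = (1010101010101010101010101010101)·(0010111110000111011010011000000) mod 2 = 0+0+1+0+1+0+1+0+1+0+0+0+0+0+1+0+0+0+1+0+1+0+0+0+1+0+0+0+0+0+0 mod 2 = 0
  s[1] = (0110011001100110011001100110011)·(0010111110000111011010011000000) mod 2 = 0+0+1+0+0+1+1+0+0+0+0+0+0+1+1+0+0+1+1+0+0+0+0+0+0+0+0+0+0+0+0 mod 2 = 1
  s[2] = (0001111000011110000111100001111)·(0010111110000111011010011000000) mod 2 = 0+0+0+0+1+1+1+0+0+0+0+0+0+1+1+0+0+0+0+0+1+0+0+0+0+0+0+0+0+0+0 mod 2 = 0
  s[3] = (0000000111111110000000011111111)·(0010111110000111011010011000000) mod 2 = 0+0+0+0+0+0+0+1+1+0+0+0+0+1+1+0+0+0+0+0+0+0+0+1+1+0+0+0+0+0+0 mod 2 = 0
  s[4] = (0000000000000001111111111111111)·(0010111110000111011010011000000) mod 2 = 0+0+0+0+0+0+0+0+0+0+0+0+0+0+0+1+0+1+1+0+1+0+0+1+1+0+0+0+0+0+0 mod 2 = 0
Syndrome = 01000
Column 2 of H equals this syndrome → error at bit 2 (1-indexed).
Flip bit 2: 0010111110000111011010011000000 → 0110111110000111011010011000000
Extract data bits at positions {3,5,6,7,9,10,11,12,13,14,15,17,18,19,20,21,22,23,24,25,26,27,28,29,30,31}: 11111000011011010011000000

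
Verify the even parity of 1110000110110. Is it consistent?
Sum of all bits: 1+1+1+0+0+0+0+1+1+0+1+1+0 = 7; 7 mod 2 = 1. Result is 1 → parity error detected.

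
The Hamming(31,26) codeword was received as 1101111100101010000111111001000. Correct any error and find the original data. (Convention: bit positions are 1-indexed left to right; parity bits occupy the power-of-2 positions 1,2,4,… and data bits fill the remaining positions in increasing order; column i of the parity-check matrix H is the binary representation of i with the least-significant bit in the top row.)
Syndrome s = H · r^T (mod 2), r = 1101111100101010000111111001000:
  s[0] = (1010101010101010101010101010101)·(1101111100101010000111111001000) mod 2 = 1+0+0+0+1+0+1+0+0+0+1+0+1+0+1+0+0+0+0+0+1+0+1+0+1+0+0+0+0+0+0 mod 2 = 1
  s[1] = (0110011001100110011001100110011)·(1101111100101010000111111001000) mod 2 = 0+1+0+0+0+1+1+0+0+0+1+0+0+0+1+0+0+0+0+0+0+1+1+0+0+0+0+0+0+0+0 mod 2 = 1
  s[2] = (0001111000011110000111100001111)·(1101111100101010000111111001000) mod 2 = 0+0+0+1+1+1+1+0+0+0+0+0+1+0+1+0+0+0+0+1+1+1+1+0+0+0+0+1+0+0+0 mod 2 = 1
  s[3] = (0000000111111110000000011111111)·(1101111100101010000111111001000) mod 2 = 0+0+0+0+0+0+0+1+0+0+1+0+1+0+1+0+0+0+0+0+0+0+0+1+1+0+0+1+0+0+0 mod 2 = 1
  s[4] = (0000000000000001111111111111111)·(1101111100101010000111111001000) mod 2 = 0+0+0+0+0+0+0+0+0+0+0+0+0+0+0+0+0+0+0+1+1+1+1+1+1+0+0+1+0+0+0 mod 2 = 1
Syndrome = 11111
Column 31 of H equals this syndrome → error at bit 31 (1-indexed).
Flip bit 31: 1101111100101010000111111001000 → 1101111100101010000111111001001
Extract data bits at positions {3,5,6,7,9,10,11,12,13,14,15,17,18,19,20,21,22,23,24,25,26,27,28,29,30,31}: 01110010101000111111001001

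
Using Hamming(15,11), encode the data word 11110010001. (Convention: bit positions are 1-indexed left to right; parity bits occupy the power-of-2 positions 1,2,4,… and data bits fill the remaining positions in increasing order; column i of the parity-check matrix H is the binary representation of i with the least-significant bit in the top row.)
Codeword c = d · G (mod 2), d = 11110010001:
  c[0] = d·G[:,0] = (11110010001)·(11011010101) mod 2 = 1+1+0+1+0+0+1+0+0+0+1 mod 2 = 1
  c[1] = d·G[:,1] = (11110010001)·(10110110011) mod 2 = 1+0+1+1+0+0+1+0+0+0+1 mod 2 = 1
  c[2] = d·G[:,2] = (11110010001)·(10000000000) mod 2 = 1+0+0+0+0+0+0+0+0+0+0 mod 2 = 1
  c[3] = d·G[:,3] = (11110010001)·(01110001111) mod 2 = 0+1+1+1+0+0+0+0+0+0+1 mod 2 = 0
  c[4] = d·G[:,4] = (11110010001)·(01000000000) mod 2 = 0+1+0+0+0+0+0+0+0+0+0 mod 2 = 1
  c[5] = d·G[:,5] = (11110010001)·(00100000000) mod 2 = 0+0+1+0+0+0+0+0+0+0+0 mod 2 = 1
  c[6] = d·G[:,6] = (11110010001)·(00010000000) mod 2 = 0+0+0+1+0+0+0+0+0+0+0 mod 2 = 1
  c[7] = d·G[:,7] = (11110010001)·(00001111111) mod 2 = 0+0+0+0+0+0+1+0+0+0+1 mod 2 = 0
  c[8] = d·G[:,8] = (11110010001)·(00001000000) mod 2 = 0+0+0+0+0+0+0+0+0+0+0 mod 2 = 0
  c[9] = d·G[:,9] = (11110010001)·(00000100000) mod 2 = 0+0+0+0+0+0+0+0+0+0+0 mod 2 = 0
  c[10] = d·G[:,10] = (11110010001)·(00000010000) mod 2 = 0+0+0+0+0+0+1+0+0+0+0 mod 2 = 1
  c[11] = d·G[:,11] = (11110010001)·(00000001000) mod 2 = 0+0+0+0+0+0+0+0+0+0+0 mod 2 = 0
  c[12] = d·G[:,12] = (11110010001)·(00000000100) mod 2 = 0+0+0+0+0+0+0+0+0+0+0 mod 2 = 0
  c[13] = d·G[:,13] = (11110010001)·(00000000010) mod 2 = 0+0+0+0+0+0+0+0+0+0+0 mod 2 = 0
  c[14] = d·G[:,14] = (11110010001)·(00000000001) mod 2 = 0+0+0+0+0+0+0+0+0+0+1 mod 2 = 1
Codeword = 111011100010001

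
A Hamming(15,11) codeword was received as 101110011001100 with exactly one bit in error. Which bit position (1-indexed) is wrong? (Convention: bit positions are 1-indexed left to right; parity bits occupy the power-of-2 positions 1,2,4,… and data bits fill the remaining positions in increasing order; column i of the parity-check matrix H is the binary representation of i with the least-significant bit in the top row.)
Syndrome s = H · r^T (mod 2), r = 101110011001100:
  s[0] = (101010101010101)·(101110011001100) mod 2 = 1+0+1+0+1+0+0+0+1+0+0+0+1+0+0 mod 2 = 1
  s[1] = (011001100110011)·(101110011001100) mod 2 = 0+0+1+0+0+0+0+0+0+0+0+0+0+0+0 mod 2 = 1
  s[2] = (000111100001111)·(101110011001100) mod 2 = 0+0+0+1+1+0+0+0+0+0+0+1+1+0+0 mod 2 = 0
  s[3] = (000000011111111)·(101110011001100) mod 2 = 0+0+0+0+0+0+0+1+1+0+0+1+1+0+0 mod 2 = 0
Syndrome = 1100
Column i of H is the binary representation of i, so the syndrome is the binary index of the flipped bit.
Read s = 1100 with s[0] as LSB: 1·2^0 + 1·2^1 + 0·2^2 + 0·2^3 = 3.
Error is at bit position 3.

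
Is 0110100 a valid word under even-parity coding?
Sum of all bits: 0+1+1+0+1+0+0 = 3; 3 mod 2 = 1. Result is 1 → parity error detected.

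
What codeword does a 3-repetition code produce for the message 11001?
Repeat each bit 3× and concatenate:
1→111  1→111  0→000  0→000  1→111
Codeword = 111111000000111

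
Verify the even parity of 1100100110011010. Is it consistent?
Sum of all bits: 1+1+0+0+1+0+0+1+1+0+0+1+1+0+1+0 = 8; 8 mod 2 = 0. Result is 0 → valid parity.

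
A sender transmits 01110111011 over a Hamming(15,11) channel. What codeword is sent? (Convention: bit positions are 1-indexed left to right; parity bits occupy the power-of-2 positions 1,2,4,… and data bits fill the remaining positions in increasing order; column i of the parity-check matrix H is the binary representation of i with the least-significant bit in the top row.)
Codeword c = d · G (mod 2), d = 01110111011:
  c[0] = d·G[:,0] = (01110111011)·(11011010101) mod 2 = 0+1+0+1+0+0+1+0+0+0+1 mod 2 = 0
  c[1] = d·G[:,1] = (01110111011)·(10110110011) mod 2 = 0+0+1+1+0+1+1+0+0+1+1 mod 2 = 0
  c[2] = d·G[:,2] = (01110111011)·(10000000000) mod 2 = 0+0+0+0+0+0+0+0+0+0+0 mod 2 = 0
  c[3] = d·G[:,3] = (01110111011)·(01110001111) mod 2 = 0+1+1+1+0+0+0+1+0+1+1 mod 2 = 0
  c[4] = d·G[:,4] = (01110111011)·(01000000000) mod 2 = 0+1+0+0+0+0+0+0+0+0+0 mod 2 = 1
  c[5] = d·G[:,5] = (01110111011)·(00100000000) mod 2 = 0+0+1+0+0+0+0+0+0+0+0 mod 2 = 1
  c[6] = d·G[:,6] = (01110111011)·(00010000000) mod 2 = 0+0+0+1+0+0+0+0+0+0+0 mod 2 = 1
  c[7] = d·G[:,7] = (01110111011)·(00001111111) mod 2 = 0+0+0+0+0+1+1+1+0+1+1 mod 2 = 1
  c[8] = d·G[:,8] = (01110111011)·(00001000000) mod 2 = 0+0+0+0+0+0+0+0+0+0+0 mod 2 = 0
  c[9] = d·G[:,9] = (01110111011)·(00000100000) mod 2 = 0+0+0+0+0+1+0+0+0+0+0 mod 2 = 1
  c[10] = d·G[:,10] = (01110111011)·(00000010000) mod 2 = 0+0+0+0+0+0+1+0+0+0+0 mod 2 = 1
  c[11] = d·G[:,11] = (01110111011)·(00000001000) mod 2 = 0+0+0+0+0+0+0+1+0+0+0 mod 2 = 1
  c[12] = d·G[:,12] = (01110111011)·(00000000100) mod 2 = 0+0+0+0+0+0+0+0+0+0+0 mod 2 = 0
  c[13] = d·G[:,13] = (01110111011)·(00000000010) mod 2 = 0+0+0+0+0+0+0+0+0+1+0 mod 2 = 1
  c[14] = d·G[:,14] = (01110111011)·(00000000001) mod 2 = 0+0+0+0+0+0+0+0+0+0+1 mod 2 = 1
Codeword = 000011110111011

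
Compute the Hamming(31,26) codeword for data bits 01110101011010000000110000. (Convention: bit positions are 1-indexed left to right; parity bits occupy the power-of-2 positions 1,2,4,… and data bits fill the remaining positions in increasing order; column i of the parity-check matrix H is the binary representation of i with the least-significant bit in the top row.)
Codeword c = d · G (mod 2), d = 01110101011010000000110000:
  c[0] = d·G[:,0] = (01110101011010000000110000)·(11011010101101010101010101) mod 2 = 0+1+0+1+0+0+0+0+0+0+1+0+0+0+0+0+0+0+0+0+0+1+0+0+0+0 mod 2 = 0
  c[1] = d·G[:,1] = (01110101011010000000110000)·(10110110011011001100110011) mod 2 = 0+0+1+1+0+1+0+0+0+1+1+0+1+0+0+0+0+0+0+0+1+1+0+0+0+0 mod 2 = 0
  c[2] = d·G[:,2] = (01110101011010000000110000)·(10000000000000000000000000) mod 2 = 0+0+0+0+0+0+0+0+0+0+0+0+0+0+0+0+0+0+0+0+0+0+0+0+0+0 mod 2 = 0
  c[3] = d·G[:,3] = (01110101011010000000110000)·(01110001111000111100001111) mod 2 = 0+1+1+1+0+0+0+1+0+1+1+0+0+0+0+0+0+0+0+0+0+0+0+0+0+0 mod 2 = 0
  c[4] = d·G[:,4] = (01110101011010000000110000)·(01000000000000000000000000) mod 2 = 0+1+0+0+0+0+0+0+0+0+0+0+0+0+0+0+0+0+0+0+0+0+0+0+0+0 mod 2 = 1
  c[5] = d·G[:,5] = (01110101011010000000110000)·(00100000000000000000000000) mod 2 = 0+0+1+0+0+0+0+0+0+0+0+0+0+0+0+0+0+0+0+0+0+0+0+0+0+0 mod 2 = 1
  c[6] = d·G[:,6] = (01110101011010000000110000)·(00010000000000000000000000) mod 2 = 0+0+0+1+0+0+0+0+0+0+0+0+0+0+0+0+0+0+0+0+0+0+0+0+0+0 mod 2 = 1
  c[7] = d·G[:,7] = (01110101011010000000110000)·(00001111111000000011111111) mod 2 = 0+0+0+0+0+1+0+1+0+1+1+0+0+0+0+0+0+0+0+0+1+1+0+0+0+0 mod 2 = 0
  c[8] = d·G[:,8] = (01110101011010000000110000)·(00001000000000000000000000) mod 2 = 0+0+0+0+0+0+0+0+0+0+0+0+0+0+0+0+0+0+0+0+0+0+0+0+0+0 mod 2 = 0
  c[9] = d·G[:,9] = (01110101011010000000110000)·(00000100000000000000000000) mod 2 = 0+0+0+0+0+1+0+0+0+0+0+0+0+0+0+0+0+0+0+0+0+0+0+0+0+0 mod 2 = 1
  c[10] = d·G[:,10] = (01110101011010000000110000)·(00000010000000000000000000) mod 2 = 0+0+0+0+0+0+0+0+0+0+0+0+0+0+0+0+0+0+0+0+0+0+0+0+0+0 mod 2 = 0
  c[11] = d·G[:,11] = (01110101011010000000110000)·(00000001000000000000000000) mod 2 = 0+0+0+0+0+0+0+1+0+0+0+0+0+0+0+0+0+0+0+0+0+0+0+0+0+0 mod 2 = 1
  c[12] = d·G[:,12] = (01110101011010000000110000)·(00000000100000000000000000) mod 2 = 0+0+0+0+0+0+0+0+0+0+0+0+0+0+0+0+0+0+0+0+0+0+0+0+0+0 mod 2 = 0
  c[13] = d·G[:,13] = (01110101011010000000110000)·(00000000010000000000000000) mod 2 = 0+0+0+0+0+0+0+0+0+1+0+0+0+0+0+0+0+0+0+0+0+0+0+0+0+0 mod 2 = 1
  c[14] = d·G[:,14] = (01110101011010000000110000)·(00000000001000000000000000) mod 2 = 0+0+0+0+0+0+0+0+0+0+1+0+0+0+0+0+0+0+0+0+0+0+0+0+0+0 mod 2 = 1
  c[15] = d·G[:,15] = (01110101011010000000110000)·(00000000000111111111111111) mod 2 = 0+0+0+0+0+0+0+0+0+0+0+0+1+0+0+0+0+0+0+0+1+1+0+0+0+0 mod 2 = 1
  c[16] = d·G[:,16] = (01110101011010000000110000)·(00000000000100000000000000) mod 2 = 0+0+0+0+0+0+0+0+0+0+0+0+0+0+0+0+0+0+0+0+0+0+0+0+0+0 mod 2 = 0
  c[17] = d·G[:,17] = (01110101011010000000110000)·(00000000000010000000000000) mod 2 = 0+0+0+0+0+0+0+0+0+0+0+0+1+0+0+0+0+0+0+0+0+0+0+0+0+0 mod 2 = 1
  c[18] = d·G[:,18] = (01110101011010000000110000)·(00000000000001000000000000) mod 2 = 0+0+0+0+0+0+0+0+0+0+0+0+0+0+0+0+0+0+0+0+0+0+0+0+0+0 mod 2 = 0
  c[19] = d·G[:,19] = (01110101011010000000110000)·(00000000000000100000000000) mod 2 = 0+0+0+0+0+0+0+0+0+0+0+0+0+0+0+0+0+0+0+0+0+0+0+0+0+0 mod 2 = 0
  c[20] = d·G[:,20] = (01110101011010000000110000)·(00000000000000010000000000) mod 2 = 0+0+0+0+0+0+0+0+0+0+0+0+0+0+0+0+0+0+0+0+0+0+0+0+0+0 mod 2 = 0
  c[21] = d·G[:,21] = (01110101011010000000110000)·(00000000000000001000000000) mod 2 = 0+0+0+0+0+0+0+0+0+0+0+0+0+0+0+0+0+0+0+0+0+0+0+0+0+0 mod 2 = 0
  c[22] = d·G[:,22] = (01110101011010000000110000)·(00000000000000000100000000) mod 2 = 0+0+0+0+0+0+0+0+0+0+0+0+0+0+0+0+0+0+0+0+0+0+0+0+0+0 mod 2 = 0
  c[23] = d·G[:,23] = (01110101011010000000110000)·(00000000000000000010000000) mod 2 = 0+0+0+0+0+0+0+0+0+0+0+0+0+0+0+0+0+0+0+0+0+0+0+0+0+0 mod 2 = 0
  c[24] = d·G[:,24] = (01110101011010000000110000)·(00000000000000000001000000) mod 2 = 0+0+0+0+0+0+0+0+0+0+0+0+0+0+0+0+0+0+0+0+0+0+0+0+0+0 mod 2 = 0
  c[25] = d·G[:,25] = (01110101011010000000110000)·(00000000000000000000100000) mod 2 = 0+0+0+0+0+0+0+0+0+0+0+0+0+0+0+0+0+0+0+0+1+0+0+0+0+0 mod 2 = 1
  c[26] = d·G[:,26] = (01110101011010000000110000)·(00000000000000000000010000) mod 2 = 0+0+0+0+0+0+0+0+0+0+0+0+0+0+0+0+0+0+0+0+0+1+0+0+0+0 mod 2 = 1
  c[27] = d·G[:,27] = (01110101011010000000110000)·(00000000000000000000001000) mod 2 = 0+0+0+0+0+0+0+0+0+0+0+0+0+0+0+0+0+0+0+0+0+0+0+0+0+0 mod 2 = 0
  c[28] = d·G[:,28] = (01110101011010000000110000)·(00000000000000000000000100) mod 2 = 0+0+0+0+0+0+0+0+0+0+0+0+0+0+0+0+0+0+0+0+0+0+0+0+0+0 mod 2 = 0
  c[29] = d·G[:,29] = (01110101011010000000110000)·(00000000000000000000000010) mod 2 = 0+0+0+0+0+0+0+0+0+0+0+0+0+0+0+0+0+0+0+0+0+0+0+0+0+0 mod 2 = 0
  c[30] = d·G[:,30] = (01110101011010000000110000)·(00000000000000000000000001) mod 2 = 0+0+0+0+0+0+0+0+0+0+0+0+0+0+0+0+0+0+0+0+0+0+0+0+0+0 mod 2 = 0
Codeword = 0000111001010111010000000110000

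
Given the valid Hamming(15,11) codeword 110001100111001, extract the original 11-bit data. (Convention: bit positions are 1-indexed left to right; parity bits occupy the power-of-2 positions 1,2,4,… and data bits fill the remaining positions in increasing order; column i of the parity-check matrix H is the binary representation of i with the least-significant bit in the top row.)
Parity bits occupy power-of-2 positions; data bits are at positions {3,5,6,7,9,10,11,12,13,14,15} (1-indexed).
Extract: c[3]=0 c[5]=0 c[6]=1 c[7]=1 c[9]=0 c[10]=1 c[11]=1 c[12]=1 c[13]=0 c[14]=0 c[15]=1
Data = 00110111001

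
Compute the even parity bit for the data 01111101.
Sum of data bits: 0+1+1+1+1+1+0+1 = 6.
6 mod 2 = 0, so parity bit = 0.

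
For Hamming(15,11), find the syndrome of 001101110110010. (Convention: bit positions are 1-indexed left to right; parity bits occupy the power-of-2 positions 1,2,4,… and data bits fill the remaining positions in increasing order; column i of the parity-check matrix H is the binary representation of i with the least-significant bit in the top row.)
Syndrome s = H · r^T (mod 2), r = 001101110110010:
  s[0] = (101010101010101)·(001101110110010) mod 2 = 0+0+1+0+0+0+1+0+0+0+1+0+0+0+0 mod 2 = 1
  s[1] = (011001100110011)·(001101110110010) mod 2 = 0+0+1+0+0+1+1+0+0+1+1+0+0+1+0 mod 2 = 0
  s[2] = (000111100001111)·(001101110110010) mod 2 = 0+0+0+1+0+1+1+0+0+0+0+0+0+1+0 mod 2 = 0
  s[3] = (000000011111111)·(001101110110010) mod 2 = 0+0+0+0+0+0+0+1+0+1+1+0+0+1+0 mod 2 = 0
Syndrome = 1000
Non-zero syndrome: error at position 1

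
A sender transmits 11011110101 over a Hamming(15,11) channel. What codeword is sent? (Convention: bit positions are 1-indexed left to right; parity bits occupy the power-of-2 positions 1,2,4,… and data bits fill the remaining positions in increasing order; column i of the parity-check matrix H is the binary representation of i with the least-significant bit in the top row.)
Codeword c = d · G (mod 2), d = 11011110101:
  c[0] = d·G[:,0] = (11011110101)·(11011010101) mod 2 = 1+1+0+1+1+0+1+0+1+0+1 mod 2 = 1
  c[1] = d·G[:,1] = (11011110101)·(10110110011) mod 2 = 1+0+0+1+0+1+1+0+0+0+1 mod 2 = 1
  c[2] = d·G[:,2] = (11011110101)·(10000000000) mod 2 = 1+0+0+0+0+0+0+0+0+0+0 mod 2 = 1
  c[3] = d·G[:,3] = (11011110101)·(01110001111) mod 2 = 0+1+0+1+0+0+0+0+1+0+1 mod 2 = 0
  c[4] = d·G[:,4] = (11011110101)·(01000000000) mod 2 = 0+1+0+0+0+0+0+0+0+0+0 mod 2 = 1
  c[5] = d·G[:,5] = (11011110101)·(00100000000) mod 2 = 0+0+0+0+0+0+0+0+0+0+0 mod 2 = 0
  c[6] = d·G[:,6] = (11011110101)·(00010000000) mod 2 = 0+0+0+1+0+0+0+0+0+0+0 mod 2 = 1
  c[7] = d·G[:,7] = (11011110101)·(00001111111) mod 2 = 0+0+0+0+1+1+1+0+1+0+1 mod 2 = 1
  c[8] = d·G[:,8] = (11011110101)·(00001000000) mod 2 = 0+0+0+0+1+0+0+0+0+0+0 mod 2 = 1
  c[9] = d·G[:,9] = (11011110101)·(00000100000) mod 2 = 0+0+0+0+0+1+0+0+0+0+0 mod 2 = 1
  c[10] = d·G[:,10] = (11011110101)·(00000010000) mod 2 = 0+0+0+0+0+0+1+0+0+0+0 mod 2 = 1
  c[11] = d·G[:,11] = (11011110101)·(00000001000) mod 2 = 0+0+0+0+0+0+0+0+0+0+0 mod 2 = 0
  c[12] = d·G[:,12] = (11011110101)·(00000000100) mod 2 = 0+0+0+0+0+0+0+0+1+0+0 mod 2 = 1
  c[13] = d·G[:,13] = (11011110101)·(00000000010) mod 2 = 0+0+0+0+0+0+0+0+0+0+0 mod 2 = 0
  c[14] = d·G[:,14] = (11011110101)·(00000000001) mod 2 = 0+0+0+0+0+0+0+0+0+0+1 mod 2 = 1
Codeword = 111010111110101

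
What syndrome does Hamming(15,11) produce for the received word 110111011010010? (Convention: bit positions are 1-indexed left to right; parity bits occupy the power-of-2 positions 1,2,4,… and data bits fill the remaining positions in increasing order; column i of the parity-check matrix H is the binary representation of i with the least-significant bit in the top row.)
Syndrome s = H · r^T (mod 2), r = 110111011010010:
  s[0] = (101010101010101)·(110111011010010) mod 2 = 1+0+0+0+1+0+0+0+1+0+1+0+0+0+0 mod 2 = 0
  s[1] = (011001100110011)·(110111011010010) mod 2 = 0+1+0+0+0+1+0+0+0+0+1+0+0+1+0 mod 2 = 0
  s[2] = (000111100001111)·(110111011010010) mod 2 = 0+0+0+1+1+1+0+0+0+0+0+0+0+1+0 mod 2 = 0
  s[3] = (000000011111111)·(110111011010010) mod 2 = 0+0+0+0+0+0+0+1+1+0+1+0+0+1+0 mod 2 = 0
Syndrome = 0000
s = 0: no error detected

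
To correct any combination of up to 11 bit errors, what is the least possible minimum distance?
Correcting t errors requires d_min ≥ 2t + 1 = 2·11 + 1 = 23.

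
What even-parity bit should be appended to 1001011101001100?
Sum of data bits: 1+0+0+1+0+1+1+1+0+1+0+0+1+1+0+0 = 8.
8 mod 2 = 0, so parity bit = 0.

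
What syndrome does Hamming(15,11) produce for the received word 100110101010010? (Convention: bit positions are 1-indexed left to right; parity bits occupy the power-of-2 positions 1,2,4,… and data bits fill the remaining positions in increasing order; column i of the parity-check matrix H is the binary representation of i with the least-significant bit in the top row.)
Syndrome s = H · r^T (mod 2), r = 100110101010010:
  s[0] = (101010101010101)·(100110101010010) mod 2 = 1+0+0+0+1+0+1+0+1+0+1+0+0+0+0 mod 2 = 1
  s[1] = (011001100110011)·(100110101010010) mod 2 = 0+0+0+0+0+0+1+0+0+0+1+0+0+1+0 mod 2 = 1
  s[2] = (000111100001111)·(100110101010010) mod 2 = 0+0+0+1+1+0+1+0+0+0+0+0+0+1+0 mod 2 = 0
  s[3] = (000000011111111)·(100110101010010) mod 2 = 0+0+0+0+0+0+0+0+1+0+1+0+0+1+0 mod 2 = 1
Syndrome = 1101
Non-zero syndrome: error at position 11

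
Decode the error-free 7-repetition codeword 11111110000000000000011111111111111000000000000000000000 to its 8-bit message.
Split into 7-bit blocks: 1111111 0000000 0000000 1111111 1111111 0000000 0000000 0000000
Data = 10011000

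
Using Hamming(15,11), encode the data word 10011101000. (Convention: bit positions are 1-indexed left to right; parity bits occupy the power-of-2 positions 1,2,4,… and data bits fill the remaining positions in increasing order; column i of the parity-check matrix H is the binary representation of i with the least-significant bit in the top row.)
Codeword c = d · G (mod 2), d = 10011101000:
  c[0] = d·G[:,0] = (10011101000)·(11011010101) mod 2 = 1+0+0+1+1+0+0+0+0+0+0 mod 2 = 1
  c[1] = d·G[:,1] = (10011101000)·(10110110011) mod 2 = 1+0+0+1+0+1+0+0+0+0+0 mod 2 = 1
  c[2] = d·G[:,2] = (10011101000)·(10000000000) mod 2 = 1+0+0+0+0+0+0+0+0+0+0 mod 2 = 1
  c[3] = d·G[:,3] = (10011101000)·(01110001111) mod 2 = 0+0+0+1+0+0+0+1+0+0+0 mod 2 = 0
  c[4] = d·G[:,4] = (10011101000)·(01000000000) mod 2 = 0+0+0+0+0+0+0+0+0+0+0 mod 2 = 0
  c[5] = d·G[:,5] = (10011101000)·(00100000000) mod 2 = 0+0+0+0+0+0+0+0+0+0+0 mod 2 = 0
  c[6] = d·G[:,6] = (10011101000)·(00010000000) mod 2 = 0+0+0+1+0+0+0+0+0+0+0 mod 2 = 1
  c[7] = d·G[:,7] = (10011101000)·(00001111111) mod 2 = 0+0+0+0+1+1+0+1+0+0+0 mod 2 = 1
  c[8] = d·G[:,8] = (10011101000)·(00001000000) mod 2 = 0+0+0+0+1+0+0+0+0+0+0 mod 2 = 1
  c[9] = d·G[:,9] = (10011101000)·(00000100000) mod 2 = 0+0+0+0+0+1+0+0+0+0+0 mod 2 = 1
  c[10] = d·G[:,10] = (10011101000)·(00000010000) mod 2 = 0+0+0+0+0+0+0+0+0+0+0 mod 2 = 0
  c[11] = d·G[:,11] = (10011101000)·(00000001000) mod 2 = 0+0+0+0+0+0+0+1+0+0+0 mod 2 = 1
  c[12] = d·G[:,12] = (10011101000)·(00000000100) mod 2 = 0+0+0+0+0+0+0+0+0+0+0 mod 2 = 0
  c[13] = d·G[:,13] = (10011101000)·(00000000010) mod 2 = 0+0+0+0+0+0+0+0+0+0+0 mod 2 = 0
  c[14] = d·G[:,14] = (10011101000)·(00000000001) mod 2 = 0+0+0+0+0+0+0+0+0+0+0 mod 2 = 0
Codeword = 111000111101000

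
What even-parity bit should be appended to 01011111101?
Sum of data bits: 0+1+0+1+1+1+1+1+1+0+1 = 8.
8 mod 2 = 0, so parity bit = 0.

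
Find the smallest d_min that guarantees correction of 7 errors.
Correcting t errors requires d_min ≥ 2t + 1 = 2·7 + 1 = 15.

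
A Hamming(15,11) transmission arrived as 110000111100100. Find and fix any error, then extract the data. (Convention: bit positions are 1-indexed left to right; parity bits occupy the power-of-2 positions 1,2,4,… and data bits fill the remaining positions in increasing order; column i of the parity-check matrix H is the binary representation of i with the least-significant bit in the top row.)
Syndrome s = H · r^T (mod 2), r = 110000111100100:
  s[0] = (101010101010101)·(110000111100100) mod 2 = 1+0+0+0+0+0+1+0+1+0+0+0+1+0+0 mod 2 = 0
  s[1] = (011001100110011)·(110000111100100) mod 2 = 0+1+0+0+0+0+1+0+0+1+0+0+0+0+0 mod 2 = 1
  s[2] = (000111100001111)·(110000111100100) mod 2 = 0+0+0+0+0+0+1+0+0+0+0+0+1+0+0 mod 2 = 0
  s[3] = (000000011111111)·(110000111100100) mod 2 = 0+0+0+0+0+0+0+1+1+1+0+0+1+0+0 mod 2 = 0
Syndrome = 0100
Column 2 of H equals this syndrome → error at bit 2 (1-indexed).
Flip bit 2: 110000111100100 → 100000111100100
Extract data bits at positions {3,5,6,7,9,10,11,12,13,14,15}: 00011100100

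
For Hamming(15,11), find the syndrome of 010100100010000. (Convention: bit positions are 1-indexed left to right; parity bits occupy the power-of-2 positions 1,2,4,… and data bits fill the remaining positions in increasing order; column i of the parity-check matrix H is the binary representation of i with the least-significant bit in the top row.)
Syndrome s = H · r^T (mod 2), r = 010100100010000:
  s[0] = (101010101010101)·(010100100010000) mod 2 = 0+0+0+0+0+0+1+0+0+0+1+0+0+0+0 mod 2 = 0
  s[1] = (011001100110011)·(010100100010000) mod 2 = 0+1+0+0+0+0+1+0+0+0+1+0+0+0+0 mod 2 = 1
  s[2] = (000111100001111)·(010100100010000) mod 2 = 0+0+0+1+0+0+1+0+0+0+0+0+0+0+0 mod 2 = 0
  s[3] = (000000011111111)·(010100100010000) mod 2 = 0+0+0+0+0+0+0+0+0+0+1+0+0+0+0 mod 2 = 1
Syndrome = 0101
Non-zero syndrome: error at position 10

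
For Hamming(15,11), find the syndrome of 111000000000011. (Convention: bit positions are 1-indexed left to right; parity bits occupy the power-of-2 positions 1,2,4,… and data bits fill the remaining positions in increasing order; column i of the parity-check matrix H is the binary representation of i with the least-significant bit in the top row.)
Syndrome s = H · r^T (mod 2), r = 111000000000011:
  s[0] = (101010101010101)·(111000000000011) mod 2 = 1+0+1+0+0+0+0+0+0+0+0+0+0+0+1 mod 2 = 1
  s[1] = (011001100110011)·(111000000000011) mod 2 = 0+1+1+0+0+0+0+0+0+0+0+0+0+1+1 mod 2 = 0
  s[2] = (000111100001111)·(111000000000011) mod 2 = 0+0+0+0+0+0+0+0+0+0+0+0+0+1+1 mod 2 = 0
  s[3] = (000000011111111)·(111000000000011) mod 2 = 0+0+0+0+0+0+0+0+0+0+0+0+0+1+1 mod 2 = 0
Syndrome = 1000
Non-zero syndrome: error at position 1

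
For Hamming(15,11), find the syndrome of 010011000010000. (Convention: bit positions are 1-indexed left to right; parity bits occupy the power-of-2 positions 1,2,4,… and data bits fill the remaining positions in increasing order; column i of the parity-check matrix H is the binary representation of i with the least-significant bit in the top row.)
Syndrome s = H · r^T (mod 2), r = 010011000010000:
  s[0] = (101010101010101)·(010011000010000) mod 2 = 0+0+0+0+1+0+0+0+0+0+1+0+0+0+0 mod 2 = 0
  s[1] = (011001100110011)·(010011000010000) mod 2 = 0+1+0+0+0+1+0+0+0+0+1+0+0+0+0 mod 2 = 1
  s[2] = (000111100001111)·(010011000010000) mod 2 = 0+0+0+0+1+1+0+0+0+0+0+0+0+0+0 mod 2 = 0
  s[3] = (000000011111111)·(010011000010000) mod 2 = 0+0+0+0+0+0+0+0+0+0+1+0+0+0+0 mod 2 = 1
Syndrome = 0101
Non-zero syndrome: error at position 10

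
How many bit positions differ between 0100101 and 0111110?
XOR = 0011011, count of 1s = 4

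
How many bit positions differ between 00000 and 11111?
XOR = 11111, count of 1s = 5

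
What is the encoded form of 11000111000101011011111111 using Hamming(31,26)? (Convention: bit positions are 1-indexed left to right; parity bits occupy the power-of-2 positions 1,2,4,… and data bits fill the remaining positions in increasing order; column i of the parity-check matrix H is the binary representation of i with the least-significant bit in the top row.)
Codeword c = d · G (mod 2), d = 11000111000101011011111111:
  c[0] = d·G[:,0] = (11000111000101011011111111)·(11011010101101010101010101) mod 2 = 1+1+0+0+0+0+1+0+0+0+0+1+0+1+0+1+0+0+0+1+0+1+0+1+0+1 mod 2 = 0
  c[1] = d·G[:,1] = (11000111000101011011111111)·(10110110011011001100110011) mod 2 = 1+0+0+0+0+1+1+0+0+0+0+0+0+1+0+0+1+0+0+0+1+1+0+0+1+1 mod 2 = 1
  c[2] = d·G[:,2] = (11000111000101011011111111)·(10000000000000000000000000) mod 2 = 1+0+0+0+0+0+0+0+0+0+0+0+0+0+0+0+0+0+0+0+0+0+0+0+0+0 mod 2 = 1
  c[3] = d·G[:,3] = (11000111000101011011111111)·(01110001111000111100001111) mod 2 = 0+1+0+0+0+0+0+1+0+0+0+0+0+0+0+1+1+0+0+0+0+0+1+1+1+1 mod 2 = 0
  c[4] = d·G[:,4] = (11000111000101011011111111)·(01000000000000000000000000) mod 2 = 0+1+0+0+0+0+0+0+0+0+0+0+0+0+0+0+0+0+0+0+0+0+0+0+0+0 mod 2 = 1
  c[5] = d·G[:,5] = (11000111000101011011111111)·(00100000000000000000000000) mod 2 = 0+0+0+0+0+0+0+0+0+0+0+0+0+0+0+0+0+0+0+0+0+0+0+0+0+0 mod 2 = 0
  c[6] = d·G[:,6] = (11000111000101011011111111)·(00010000000000000000000000) mod 2 = 0+0+0+0+0+0+0+0+0+0+0+0+0+0+0+0+0+0+0+0+0+0+0+0+0+0 mod 2 = 0
  c[7] = d·G[:,7] = (11000111000101011011111111)·(00001111111000000011111111) mod 2 = 0+0+0+0+0+1+1+1+0+0+0+0+0+0+0+0+0+0+1+1+1+1+1+1+1+1 mod 2 = 1
  c[8] = d·G[:,8] = (11000111000101011011111111)·(00001000000000000000000000) mod 2 = 0+0+0+0+0+0+0+0+0+0+0+0+0+0+0+0+0+0+0+0+0+0+0+0+0+0 mod 2 = 0
  c[9] = d·G[:,9] = (11000111000101011011111111)·(00000100000000000000000000) mod 2 = 0+0+0+0+0+1+0+0+0+0+0+0+0+0+0+0+0+0+0+0+0+0+0+0+0+0 mod 2 = 1
  c[10] = d·G[:,10] = (11000111000101011011111111)·(00000010000000000000000000) mod 2 = 0+0+0+0+0+0+1+0+0+0+0+0+0+0+0+0+0+0+0+0+0+0+0+0+0+0 mod 2 = 1
  c[11] = d·G[:,11] = (11000111000101011011111111)·(00000001000000000000000000) mod 2 = 0+0+0+0+0+0+0+1+0+0+0+0+0+0+0+0+0+0+0+0+0+0+0+0+0+0 mod 2 = 1
  c[12] = d·G[:,12] = (11000111000101011011111111)·(00000000100000000000000000) mod 2 = 0+0+0+0+0+0+0+0+0+0+0+0+0+0+0+0+0+0+0+0+0+0+0+0+0+0 mod 2 = 0
  c[13] = d·G[:,13] = (11000111000101011011111111)·(00000000010000000000000000) mod 2 = 0+0+0+0+0+0+0+0+0+0+0+0+0+0+0+0+0+0+0+0+0+0+0+0+0+0 mod 2 = 0
  c[14] = d·G[:,14] = (11000111000101011011111111)·(00000000001000000000000000) mod 2 = 0+0+0+0+0+0+0+0+0+0+0+0+0+0+0+0+0+0+0+0+0+0+0+0+0+0 mod 2 = 0
  c[15] = d·G[:,15] = (11000111000101011011111111)·(00000000000111111111111111) mod 2 = 0+0+0+0+0+0+0+0+0+0+0+1+0+1+0+1+1+0+1+1+1+1+1+1+1+1 mod 2 = 0
  c[16] = d·G[:,16] = (11000111000101011011111111)·(00000000000100000000000000) mod 2 = 0+0+0+0+0+0+0+0+0+0+0+1+0+0+0+0+0+0+0+0+0+0+0+0+0+0 mod 2 = 1
  c[17] = d·G[:,17] = (11000111000101011011111111)·(00000000000010000000000000) mod 2 = 0+0+0+0+0+0+0+0+0+0+0+0+0+0+0+0+0+0+0+0+0+0+0+0+0+0 mod 2 = 0
  c[18] = d·G[:,18] = (11000111000101011011111111)·(00000000000001000000000000) mod 2 = 0+0+0+0+0+0+0+0+0+0+0+0+0+1+0+0+0+0+0+0+0+0+0+0+0+0 mod 2 = 1
  c[19] = d·G[:,19] = (11000111000101011011111111)·(00000000000000100000000000) mod 2 = 0+0+0+0+0+0+0+0+0+0+0+0+0+0+0+0+0+0+0+0+0+0+0+0+0+0 mod 2 = 0
  c[20] = d·G[:,20] = (11000111000101011011111111)·(00000000000000010000000000) mod 2 = 0+0+0+0+0+0+0+0+0+0+0+0+0+0+0+1+0+0+0+0+0+0+0+0+0+0 mod 2 = 1
  c[21] = d·G[:,21] = (11000111000101011011111111)·(00000000000000001000000000) mod 2 = 0+0+0+0+0+0+0+0+0+0+0+0+0+0+0+0+1+0+0+0+0+0+0+0+0+0 mod 2 = 1
  c[22] = d·G[:,22] = (11000111000101011011111111)·(00000000000000000100000000) mod 2 = 0+0+0+0+0+0+0+0+0+0+0+0+0+0+0+0+0+0+0+0+0+0+0+0+0+0 mod 2 = 0
  c[23] = d·G[:,23] = (11000111000101011011111111)·(00000000000000000010000000) mod 2 = 0+0+0+0+0+0+0+0+0+0+0+0+0+0+0+0+0+0+1+0+0+0+0+0+0+0 mod 2 = 1
  c[24] = d·G[:,24] = (11000111000101011011111111)·(00000000000000000001000000) mod 2 = 0+0+0+0+0+0+0+0+0+0+0+0+0+0+0+0+0+0+0+1+0+0+0+0+0+0 mod 2 = 1
  c[25] = d·G[:,25] = (11000111000101011011111111)·(00000000000000000000100000) mod 2 = 0+0+0+0+0+0+0+0+0+0+0+0+0+0+0+0+0+0+0+0+1+0+0+0+0+0 mod 2 = 1
  c[26] = d·G[:,26] = (11000111000101011011111111)·(00000000000000000000010000) mod 2 = 0+0+0+0+0+0+0+0+0+0+0+0+0+0+0+0+0+0+0+0+0+1+0+0+0+0 mod 2 = 1
  c[27] = d·G[:,27] = (11000111000101011011111111)·(00000000000000000000001000) mod 2 = 0+0+0+0+0+0+0+0+0+0+0+0+0+0+0+0+0+0+0+0+0+0+1+0+0+0 mod 2 = 1
  c[28] = d·G[:,28] = (11000111000101011011111111)·(00000000000000000000000100) mod 2 = 0+0+0+0+0+0+0+0+0+0+0+0+0+0+0+0+0+0+0+0+0+0+0+1+0+0 mod 2 = 1
  c[29] = d·G[:,29] = (11000111000101011011111111)·(00000000000000000000000010) mod 2 = 0+0+0+0+0+0+0+0+0+0+0+0+0+0+0+0+0+0+0+0+0+0+0+0+1+0 mod 2 = 1
  c[30] = d·G[:,30] = (11000111000101011011111111)·(00000000000000000000000001) mod 2 = 0+0+0+0+0+0+0+0+0+0+0+0+0+0+0+0+0+0+0+0+0+0+0+0+0+1 mod 2 = 1
Codeword = 0110100101110000101011011111111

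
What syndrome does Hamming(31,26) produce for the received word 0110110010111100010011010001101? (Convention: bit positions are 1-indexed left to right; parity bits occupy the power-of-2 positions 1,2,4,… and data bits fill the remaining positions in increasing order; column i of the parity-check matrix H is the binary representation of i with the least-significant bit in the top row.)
Syndrome s = H · r^T (mod 2), r = 0110110010111100010011010001101:
  s[0] = (1010101010101010101010101010101)·(0110110010111100010011010001101) mod 2 = 0+0+1+0+1+0+0+0+1+0+1+0+1+0+0+0+0+0+0+0+1+0+0+0+0+0+0+0+1+0+1 mod 2 = 0
  s[1] = (0110011001100110011001100110011)·(0110110010111100010011010001101) mod 2 = 0+1+1+0+0+1+0+0+0+0+1+0+0+1+0+0+0+1+0+0+0+1+0+0+0+0+0+0+0+0+1 mod 2 = 0
  s[2] = (0001111000011110000111100001111)·(0110110010111100010011010001101) mod 2 = 0+0+0+0+1+1+0+0+0+0+0+1+1+1+0+0+0+0+0+0+1+1+0+0+0+0+0+1+1+0+1 mod 2 = 0
  s[3] = (0000000111111110000000011111111)·(0110110010111100010011010001101) mod 2 = 0+0+0+0+0+0+0+0+1+0+1+1+1+1+0+0+0+0+0+0+0+0+0+1+0+0+0+1+1+0+1 mod 2 = 1
  s[4] = (0000000000000001111111111111111)·(0110110010111100010011010001101) mod 2 = 0+0+0+0+0+0+0+0+0+0+0+0+0+0+0+0+0+1+0+0+1+1+0+1+0+0+0+1+1+0+1 mod 2 = 1
Syndrome = 00011
Non-zero syndrome: error at position 24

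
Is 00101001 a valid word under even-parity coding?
Sum of all bits: 0+0+1+0+1+0+0+1 = 3; 3 mod 2 = 1. Result is 1 → parity error detected.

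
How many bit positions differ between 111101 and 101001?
XOR = 010100, count of 1s = 2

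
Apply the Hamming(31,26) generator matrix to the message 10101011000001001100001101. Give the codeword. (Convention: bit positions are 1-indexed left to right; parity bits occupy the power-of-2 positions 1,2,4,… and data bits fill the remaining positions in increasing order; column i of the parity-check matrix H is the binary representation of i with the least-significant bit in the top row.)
Codeword c = d · G (mod 2), d = 10101011000001001100001101:
  c[0] = d·G[:,0] = (10101011000001001100001101)·(11011010101101010101010101) mod 2 = 1+0+0+0+1+0+1+0+0+0+0+0+0+1+0+0+0+1+0+0+0+0+0+1+0+1 mod 2 = 1
  c[1] = d·G[:,1] = (10101011000001001100001101)·(10110110011011001100110011) mod 2 = 1+0+1+0+0+0+1+0+0+0+0+0+0+1+0+0+1+1+0+0+0+0+0+0+0+1 mod 2 = 1
  c[2] = d·G[:,2] = (10101011000001001100001101)·(10000000000000000000000000) mod 2 = 1+0+0+0+0+0+0+0+0+0+0+0+0+0+0+0+0+0+0+0+0+0+0+0+0+0 mod 2 = 1
  c[3] = d·G[:,3] = (10101011000001001100001101)·(01110001111000111100001111) mod 2 = 0+0+1+0+0+0+0+1+0+0+0+0+0+0+0+0+1+1+0+0+0+0+1+1+0+1 mod 2 = 1
  c[4] = d·G[:,4] = (10101011000001001100001101)·(01000000000000000000000000) mod 2 = 0+0+0+0+0+0+0+0+0+0+0+0+0+0+0+0+0+0+0+0+0+0+0+0+0+0 mod 2 = 0
  c[5] = d·G[:,5] = (10101011000001001100001101)·(00100000000000000000000000) mod 2 = 0+0+1+0+0+0+0+0+0+0+0+0+0+0+0+0+0+0+0+0+0+0+0+0+0+0 mod 2 = 1
  c[6] = d·G[:,6] = (10101011000001001100001101)·(00010000000000000000000000) mod 2 = 0+0+0+0+0+0+0+0+0+0+0+0+0+0+0+0+0+0+0+0+0+0+0+0+0+0 mod 2 = 0
  c[7] = d·G[:,7] = (10101011000001001100001101)·(00001111111000000011111111) mod 2 = 0+0+0+0+1+0+1+1+0+0+0+0+0+0+0+0+0+0+0+0+0+0+1+1+0+1 mod 2 = 0
  c[8] = d·G[:,8] = (10101011000001001100001101)·(00001000000000000000000000) mod 2 = 0+0+0+0+1+0+0+0+0+0+0+0+0+0+0+0+0+0+0+0+0+0+0+0+0+0 mod 2 = 1
  c[9] = d·G[:,9] = (10101011000001001100001101)·(00000100000000000000000000) mod 2 = 0+0+0+0+0+0+0+0+0+0+0+0+0+0+0+0+0+0+0+0+0+0+0+0+0+0 mod 2 = 0
  c[10] = d·G[:,10] = (10101011000001001100001101)·(00000010000000000000000000) mod 2 = 0+0+0+0+0+0+1+0+0+0+0+0+0+0+0+0+0+0+0+0+0+0+0+0+0+0 mod 2 = 1
  c[11] = d·G[:,11] = (10101011000001001100001101)·(00000001000000000000000000) mod 2 = 0+0+0+0+0+0+0+1+0+0+0+0+0+0+0+0+0+0+0+0+0+0+0+0+0+0 mod 2 = 1
  c[12] = d·G[:,12] = (10101011000001001100001101)·(00000000100000000000000000) mod 2 = 0+0+0+0+0+0+0+0+0+0+0+0+0+0+0+0+0+0+0+0+0+0+0+0+0+0 mod 2 = 0
  c[13] = d·G[:,13] = (10101011000001001100001101)·(00000000010000000000000000) mod 2 = 0+0+0+0+0+0+0+0+0+0+0+0+0+0+0+0+0+0+0+0+0+0+0+0+0+0 mod 2 = 0
  c[14] = d·G[:,14] = (10101011000001001100001101)·(00000000001000000000000000) mod 2 = 0+0+0+0+0+0+0+0+0+0+0+0+0+0+0+0+0+0+0+0+0+0+0+0+0+0 mod 2 = 0
  c[15] = d·G[:,15] = (10101011000001001100001101)·(00000000000111111111111111) mod 2 = 0+0+0+0+0+0+0+0+0+0+0+0+0+1+0+0+1+1+0+0+0+0+1+1+0+1 mod 2 = 0
  c[16] = d·G[:,16] = (10101011000001001100001101)·(00000000000100000000000000) mod 2 = 0+0+0+0+0+0+0+0+0+0+0+0+0+0+0+0+0+0+0+0+0+0+0+0+0+0 mod 2 = 0
  c[17] = d·G[:,17] = (10101011000001001100001101)·(00000000000010000000000000) mod 2 = 0+0+0+0+0+0+0+0+0+0+0+0+0+0+0+0+0+0+0+0+0+0+0+0+0+0 mod 2 = 0
  c[18] = d·G[:,18] = (10101011000001001100001101)·(00000000000001000000000000) mod 2 = 0+0+0+0+0+0+0+0+0+0+0+0+0+1+0+0+0+0+0+0+0+0+0+0+0+0 mod 2 = 1
  c[19] = d·G[:,19] = (10101011000001001100001101)·(00000000000000100000000000) mod 2 = 0+0+0+0+0+0+0+0+0+0+0+0+0+0+0+0+0+0+0+0+0+0+0+0+0+0 mod 2 = 0
  c[20] = d·G[:,20] = (10101011000001001100001101)·(00000000000000010000000000) mod 2 = 0+0+0+0+0+0+0+0+0+0+0+0+0+0+0+0+0+0+0+0+0+0+0+0+0+0 mod 2 = 0
  c[21] = d·G[:,21] = (10101011000001001100001101)·(00000000000000001000000000) mod 2 = 0+0+0+0+0+0+0+0+0+0+0+0+0+0+0+0+1+0+0+0+0+0+0+0+0+0 mod 2 = 1
  c[22] = d·G[:,22] = (10101011000001001100001101)·(00000000000000000100000000) mod 2 = 0+0+0+0+0+0+0+0+0+0+0+0+0+0+0+0+0+1+0+0+0+0+0+0+0+0 mod 2 = 1
  c[23] = d·G[:,23] = (10101011000001001100001101)·(00000000000000000010000000) mod 2 = 0+0+0+0+0+0+0+0+0+0+0+0+0+0+0+0+0+0+0+0+0+0+0+0+0+0 mod 2 = 0
  c[24] = d·G[:,24] = (10101011000001001100001101)·(00000000000000000001000000) mod 2 = 0+0+0+0+0+0+0+0+0+0+0+0+0+0+0+0+0+0+0+0+0+0+0+0+0+0 mod 2 = 0
  c[25] = d·G[:,25] = (10101011000001001100001101)·(00000000000000000000100000) mod 2 = 0+0+0+0+0+0+0+0+0+0+0+0+0+0+0+0+0+0+0+0+0+0+0+0+0+0 mod 2 = 0
  c[26] = d·G[:,26] = (10101011000001001100001101)·(00000000000000000000010000) mod 2 = 0+0+0+0+0+0+0+0+0+0+0+0+0+0+0+0+0+0+0+0+0+0+0+0+0+0 mod 2 = 0
  c[27] = d·G[:,27] = (10101011000001001100001101)·(00000000000000000000001000) mod 2 = 0+0+0+0+0+0+0+0+0+0+0+0+0+0+0+0+0+0+0+0+0+0+1+0+0+0 mod 2 = 1
  c[28] = d·G[:,28] = (10101011000001001100001101)·(00000000000000000000000100) mod 2 = 0+0+0+0+0+0+0+0+0+0+0+0+0+0+0+0+0+0+0+0+0+0+0+1+0+0 mod 2 = 1
  c[29] = d·G[:,29] = (10101011000001001100001101)·(00000000000000000000000010) mod 2 = 0+0+0+0+0+0+0+0+0+0+0+0+0+0+0+0+0+0+0+0+0+0+0+0+0+0 mod 2 = 0
  c[30] = d·G[:,30] = (10101011000001001100001101)·(00000000000000000000000001) mod 2 = 0+0+0+0+0+0+0+0+0+0+0+0+0+0+0+0+0+0+0+0+0+0+0+0+0+1 mod 2 = 1
Codeword = 1111010010110000001001100001101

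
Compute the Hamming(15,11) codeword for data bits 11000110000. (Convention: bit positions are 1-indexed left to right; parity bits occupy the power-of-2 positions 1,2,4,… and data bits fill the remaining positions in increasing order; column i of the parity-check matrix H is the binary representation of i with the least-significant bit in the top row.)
Codeword c = d · G (mod 2), d = 11000110000:
  c[0] = d·G[:,0] = (11000110000)·(11011010101) mod 2 = 1+1+0+0+0+0+1+0+0+0+0 mod 2 = 1
  c[1] = d·G[:,1] = (11000110000)·(10110110011) mod 2 = 1+0+0+0+0+1+1+0+0+0+0 mod 2 = 1
  c[2] = d·G[:,2] = (11000110000)·(10000000000) mod 2 = 1+0+0+0+0+0+0+0+0+0+0 mod 2 = 1
  c[3] = d·G[:,3] = (11000110000)·(01110001111) mod 2 = 0+1+0+0+0+0+0+0+0+0+0 mod 2 = 1
  c[4] = d·G[:,4] = (11000110000)·(01000000000) mod 2 = 0+1+0+0+0+0+0+0+0+0+0 mod 2 = 1
  c[5] = d·G[:,5] = (11000110000)·(00100000000) mod 2 = 0+0+0+0+0+0+0+0+0+0+0 mod 2 = 0
  c[6] = d·G[:,6] = (11000110000)·(00010000000) mod 2 = 0+0+0+0+0+0+0+0+0+0+0 mod 2 = 0
  c[7] = d·G[:,7] = (11000110000)·(00001111111) mod 2 = 0+0+0+0+0+1+1+0+0+0+0 mod 2 = 0
  c[8] = d·G[:,8] = (11000110000)·(00001000000) mod 2 = 0+0+0+0+0+0+0+0+0+0+0 mod 2 = 0
  c[9] = d·G[:,9] = (11000110000)·(00000100000) mod 2 = 0+0+0+0+0+1+0+0+0+0+0 mod 2 = 1
  c[10] = d·G[:,10] = (11000110000)·(00000010000) mod 2 = 0+0+0+0+0+0+1+0+0+0+0 mod 2 = 1
  c[11] = d·G[:,11] = (11000110000)·(00000001000) mod 2 = 0+0+0+0+0+0+0+0+0+0+0 mod 2 = 0
  c[12] = d·G[:,12] = (11000110000)·(00000000100) mod 2 = 0+0+0+0+0+0+0+0+0+0+0 mod 2 = 0
  c[13] = d·G[:,13] = (11000110000)·(00000000010) mod 2 = 0+0+0+0+0+0+0+0+0+0+0 mod 2 = 0
  c[14] = d·G[:,14] = (11000110000)·(00000000001) mod 2 = 0+0+0+0+0+0+0+0+0+0+0 mod 2 = 0
Codeword = 111110000110000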